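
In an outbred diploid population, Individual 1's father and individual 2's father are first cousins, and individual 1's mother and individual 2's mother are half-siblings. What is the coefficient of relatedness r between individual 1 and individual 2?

Independent pedigree routes through distinct common ancestors add.
Individual 1 and individual 2 are related in two ways: second cousins through their fathers (r = 1/32) and half first cousins through their mothers (r = 1/16).
r = 1/32 + 1/16 = 3/32 = 0.09375.

0.09375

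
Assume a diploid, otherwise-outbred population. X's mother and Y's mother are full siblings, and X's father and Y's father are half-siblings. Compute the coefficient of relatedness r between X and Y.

0.1875

Wright's path rule: contributions from independent ancestry routes add.
X and Y are related in two ways: first cousins through their mothers (r = 1/8) and half first cousins through their fathers (r = 1/16).
r = 1/8 + 1/16 = 0.1875.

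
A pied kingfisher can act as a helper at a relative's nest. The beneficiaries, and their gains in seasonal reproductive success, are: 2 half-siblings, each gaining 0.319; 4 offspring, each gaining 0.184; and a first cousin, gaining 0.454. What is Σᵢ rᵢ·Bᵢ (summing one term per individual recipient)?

r to a half-sibling = 1/4 (half-sibs share one parent — one path of length 2: r = (1/2)^2 = 1/4).
r to an offspring = 0.5 (one parent–offspring link: r = (1/2)^1 = 1/2).
r to a first cousin = 0.125 (first cousins share one grandparent pair — two paths of length 4: r = 2·(1/2)^4 = 1/8).
Summing one r·B term per recipient: 2·0.25·0.319 + 4·0.5·0.184 + 1·0.125·0.454 = 0.58425.

0.58425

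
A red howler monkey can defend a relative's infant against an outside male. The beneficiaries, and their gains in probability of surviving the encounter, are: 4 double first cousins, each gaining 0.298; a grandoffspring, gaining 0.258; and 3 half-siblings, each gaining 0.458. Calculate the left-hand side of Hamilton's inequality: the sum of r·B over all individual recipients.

0.706

r to a double first cousin = 0.25 (double first cousins share both grandparent pairs — four paths of length 4: r = 4·(1/2)^4 = 1/4).
r to a grandoffspring = 0.25 (two parent–offspring links: r = (1/2)^2 = 1/4).
r to a half-sibling = 0.25 (half-sibs share one parent — one path of length 2: r = (1/2)^2 = 1/4).
Summing one r·B term per recipient: 4·0.25·0.298 + 1·0.25·0.258 + 3·0.25·0.458 = 0.706.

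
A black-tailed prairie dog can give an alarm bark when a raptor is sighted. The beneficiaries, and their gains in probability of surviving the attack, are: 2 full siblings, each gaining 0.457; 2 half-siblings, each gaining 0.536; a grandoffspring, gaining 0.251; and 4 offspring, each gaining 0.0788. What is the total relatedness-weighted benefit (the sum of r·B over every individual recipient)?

r to a full sibling = 0.5 (full sibs share both parents — two paths of length 2: r = 2·(1/2)^2 = 1/2).
r to a half-sibling = 0.25 (half-sibs share one parent — one path of length 2: r = (1/2)^2 = 1/4).
r to a grandoffspring = 1/4 (two parent–offspring links: r = (1/2)^2 = 1/4).
r to an offspring = 0.5 (one parent–offspring link: r = (1/2)^1 = 1/2).
Summing one r·B term per recipient: 2·0.5·0.457 + 2·0.25·0.536 + 1·0.25·0.251 + 4·0.5·0.0788 = 0.94535.

0.94535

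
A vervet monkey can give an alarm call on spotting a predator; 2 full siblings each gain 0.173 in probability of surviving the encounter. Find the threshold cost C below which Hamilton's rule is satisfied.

0.173

r to a full sibling = 0.5 (full sibs share both parents — two paths of length 2: r = 2·(1/2)^2 = 1/2).
Hamilton's rule: n·r·B > C, so the trait is favored while C < n·r·B = 2·0.5·0.173 = 0.173.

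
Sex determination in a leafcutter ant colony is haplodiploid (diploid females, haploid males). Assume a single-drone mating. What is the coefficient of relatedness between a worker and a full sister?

Haplodiploid full sisters inherit their father's entire haploid genome identically (contributing 1/2) and on average half of their mother's contribution (1/2 · 1/2 = 1/4); r = 1/2 + 1/4 = 3/4.

0.75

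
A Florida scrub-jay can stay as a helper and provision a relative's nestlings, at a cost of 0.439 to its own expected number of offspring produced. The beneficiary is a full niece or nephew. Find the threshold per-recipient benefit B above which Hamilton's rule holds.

1.756

r to a full niece or nephew = 0.25 (full aunt/uncle↔niece/nephew: two paths of length 3 through the shared grandparent pair: r = 2·(1/2)^3 = 1/4).
Hamilton's rule with n recipients of equal r: n·r·B > C, so B > C/(n·r) = 0.439/(1·0.25) = 1.756.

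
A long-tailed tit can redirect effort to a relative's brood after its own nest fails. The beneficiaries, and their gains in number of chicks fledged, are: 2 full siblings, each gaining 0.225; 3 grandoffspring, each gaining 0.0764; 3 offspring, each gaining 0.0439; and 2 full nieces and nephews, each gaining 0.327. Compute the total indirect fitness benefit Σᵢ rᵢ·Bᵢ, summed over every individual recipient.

0.51165

r to a full sibling = 0.5 (full sibs share both parents — two paths of length 2: r = 2·(1/2)^2 = 1/2).
r to a grandoffspring = 0.25 (two parent–offspring links: r = (1/2)^2 = 1/4).
r to an offspring = 0.5 (one parent–offspring link: r = (1/2)^1 = 1/2).
r to a full niece or nephew = 1/4 (full aunt/uncle↔niece/nephew: two paths of length 3 through the shared grandparent pair: r = 2·(1/2)^3 = 1/4).
Summing one r·B term per recipient: 2·0.5·0.225 + 3·0.25·0.0764 + 3·0.5·0.0439 + 2·0.25·0.327 = 0.51165.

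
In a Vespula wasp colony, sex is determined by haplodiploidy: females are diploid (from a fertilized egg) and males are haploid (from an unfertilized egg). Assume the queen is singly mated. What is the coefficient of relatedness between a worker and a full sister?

0.75

Haplodiploid full sisters inherit their father's entire haploid genome identically (contributing 1/2) and on average half of their mother's contribution (1/2 · 1/2 = 1/4); r = 1/2 + 1/4 = 3/4.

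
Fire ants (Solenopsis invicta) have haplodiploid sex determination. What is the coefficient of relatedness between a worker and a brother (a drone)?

0.25

Her haploid brother carries none of their father's genes and a random half of their mother's genome; that half matches the maternal half of her own genome with probability 1/2: r = 1/2 · 1/2 = 1/4.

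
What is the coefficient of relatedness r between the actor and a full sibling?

Full sibs share both parents — two paths of length 2: r = 2·(1/2)^2 = 1/2.

0.5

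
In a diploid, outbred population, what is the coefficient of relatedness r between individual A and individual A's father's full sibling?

Each parent–offspring link contributes a factor of 1/2, and independent paths through distinct common ancestors add.
Full aunt/uncle↔niece/nephew: two paths of length 3 through the shared grandparent pair: r = 2·(1/2)^3 = 1/4.

0.25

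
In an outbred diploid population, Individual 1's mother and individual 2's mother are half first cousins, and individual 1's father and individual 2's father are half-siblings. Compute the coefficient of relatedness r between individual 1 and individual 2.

0.078125

Independent pedigree routes through distinct common ancestors add.
Individual 1 and individual 2 are related in two ways: half second cousins through their mothers (r = 1/64) and half first cousins through their fathers (r = 1/16).
r = 1/64 + 1/16 = 0.078125.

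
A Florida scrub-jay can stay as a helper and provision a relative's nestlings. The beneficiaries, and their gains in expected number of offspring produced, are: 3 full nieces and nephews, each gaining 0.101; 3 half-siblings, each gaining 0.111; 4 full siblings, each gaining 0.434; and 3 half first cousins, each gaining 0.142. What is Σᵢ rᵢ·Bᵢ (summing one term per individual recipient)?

r to a full niece or nephew = 1/4 (full aunt/uncle↔niece/nephew: two paths of length 3 through the shared grandparent pair: r = 2·(1/2)^3 = 1/4).
r to a half-sibling = 0.25 (half-sibs share one parent — one path of length 2: r = (1/2)^2 = 1/4).
r to a full sibling = 1/2 (full sibs share both parents — two paths of length 2: r = 2·(1/2)^2 = 1/2).
r to a half first cousin = 1/16 (half first cousins share one grandparent — one path of length 4: r = (1/2)^4 = 1/16).
Summing one r·B term per recipient: 3·0.25·0.101 + 3·0.25·0.111 + 4·0.5·0.434 + 3·0.0625·0.142 = 1.053625.

1.053625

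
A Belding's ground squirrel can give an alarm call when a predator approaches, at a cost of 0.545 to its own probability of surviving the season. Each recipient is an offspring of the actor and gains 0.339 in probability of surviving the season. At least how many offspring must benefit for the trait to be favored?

r to an offspring = 0.5 (one parent–offspring link: r = (1/2)^1 = 1/2).
Hamilton's rule: n·r·B > C  ⇒  n > C/(r·B) = 0.545/(0.5·0.339) = 3.215.
The smallest integer exceeding 3.215 is 4.

4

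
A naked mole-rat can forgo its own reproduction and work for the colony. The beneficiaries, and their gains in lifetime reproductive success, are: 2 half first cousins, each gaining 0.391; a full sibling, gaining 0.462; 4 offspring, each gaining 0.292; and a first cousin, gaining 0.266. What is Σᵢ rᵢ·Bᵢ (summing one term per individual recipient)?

0.897125

r to a half first cousin = 1/16 (half first cousins share one grandparent — one path of length 4: r = (1/2)^4 = 1/16).
r to a full sibling = 1/2 (full sibs share both parents — two paths of length 2: r = 2·(1/2)^2 = 1/2).
r to an offspring = 0.5 (one parent–offspring link: r = (1/2)^1 = 1/2).
r to a first cousin = 0.125 (first cousins share one grandparent pair — two paths of length 4: r = 2·(1/2)^4 = 1/8).
Summing one r·B term per recipient: 2·0.0625·0.391 + 1·0.5·0.462 + 4·0.5·0.292 + 1·0.125·0.266 = 0.897125.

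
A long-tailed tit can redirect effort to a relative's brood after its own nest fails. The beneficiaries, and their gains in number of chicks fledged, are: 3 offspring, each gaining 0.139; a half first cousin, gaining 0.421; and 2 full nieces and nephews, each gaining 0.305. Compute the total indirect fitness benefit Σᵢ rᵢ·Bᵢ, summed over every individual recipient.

r to an offspring = 1/2 (one parent–offspring link: r = (1/2)^1 = 1/2).
r to a half first cousin = 1/16 (half first cousins share one grandparent — one path of length 4: r = (1/2)^4 = 1/16).
r to a full niece or nephew = 1/4 (full aunt/uncle↔niece/nephew: two paths of length 3 through the shared grandparent pair: r = 2·(1/2)^3 = 1/4).
Summing one r·B term per recipient: 3·0.5·0.139 + 1·0.0625·0.421 + 2·0.25·0.305 = 0.3873125.

0.3873125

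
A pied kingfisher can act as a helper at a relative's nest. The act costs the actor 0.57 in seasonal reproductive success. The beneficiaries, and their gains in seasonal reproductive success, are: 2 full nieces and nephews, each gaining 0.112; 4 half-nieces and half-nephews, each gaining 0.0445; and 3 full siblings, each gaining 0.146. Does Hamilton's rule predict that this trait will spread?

Hamilton's rule: the trait is favored when the sum of r·B over every recipient exceeds the actor's cost C.
r to a full niece or nephew = 0.25 (full aunt/uncle↔niece/nephew: two paths of length 3 through the shared grandparent pair: r = 2·(1/2)^3 = 1/4).
r to a half-niece or half-nephew = 0.125 (half-aunt/uncle↔niece/nephew: one path of length 3: r = (1/2)^3 = 1/8).
r to a full sibling = 1/2 (full sibs share both parents — two paths of length 2: r = 2·(1/2)^2 = 1/2).
Summing one r·B term per recipient: 2·0.25·0.112 + 4·0.125·0.0445 + 3·0.5·0.146 = 0.29725.
0.29725 < 0.57: the indirect benefit is less than the cost.

No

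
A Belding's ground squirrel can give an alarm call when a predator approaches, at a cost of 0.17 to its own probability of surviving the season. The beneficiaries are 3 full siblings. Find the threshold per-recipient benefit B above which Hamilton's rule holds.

r to a full sibling = 1/2 (full sibs share both parents — two paths of length 2: r = 2·(1/2)^2 = 1/2).
Hamilton's rule with n recipients of equal r: n·r·B > C, so B > C/(n·r) = 0.17/(3·0.5) = 0.1133.

0.1133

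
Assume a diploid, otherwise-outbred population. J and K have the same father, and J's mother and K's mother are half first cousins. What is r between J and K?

0.265625

Relatedness sums over independent paths through distinct common ancestors.
J and K are related in two ways: half-sibs through their shared father (r = 1/4) and half second cousins through their mothers (r = 1/64).
r = 1/4 + 1/64 = 0.265625.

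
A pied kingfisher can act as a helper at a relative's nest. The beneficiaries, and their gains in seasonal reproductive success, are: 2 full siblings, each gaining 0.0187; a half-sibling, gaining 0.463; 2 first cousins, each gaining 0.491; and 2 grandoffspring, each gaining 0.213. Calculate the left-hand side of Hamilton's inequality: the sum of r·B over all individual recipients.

0.3637

r to a full sibling = 1/2 (full sibs share both parents — two paths of length 2: r = 2·(1/2)^2 = 1/2).
r to a half-sibling = 0.25 (half-sibs share one parent — one path of length 2: r = (1/2)^2 = 1/4).
r to a first cousin = 0.125 (first cousins share one grandparent pair — two paths of length 4: r = 2·(1/2)^4 = 1/8).
r to a grandoffspring = 1/4 (two parent–offspring links: r = (1/2)^2 = 1/4).
Summing one r·B term per recipient: 2·0.5·0.0187 + 1·0.25·0.463 + 2·0.125·0.491 + 2·0.25·0.213 = 0.3637.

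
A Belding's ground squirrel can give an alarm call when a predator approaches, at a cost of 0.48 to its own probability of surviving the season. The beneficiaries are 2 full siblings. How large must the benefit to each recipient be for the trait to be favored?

r to a full sibling = 1/2 (full sibs share both parents — two paths of length 2: r = 2·(1/2)^2 = 1/2).
Hamilton's rule with n recipients of equal r: n·r·B > C, so B > C/(n·r) = 0.48/(2·0.5) = 0.48.

0.48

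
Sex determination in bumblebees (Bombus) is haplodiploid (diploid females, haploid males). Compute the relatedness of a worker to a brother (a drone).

Her haploid brother carries none of their father's genes and a random half of their mother's genome; that half matches the maternal half of her own genome with probability 1/2: r = 1/2 · 1/2 = 1/4.

0.25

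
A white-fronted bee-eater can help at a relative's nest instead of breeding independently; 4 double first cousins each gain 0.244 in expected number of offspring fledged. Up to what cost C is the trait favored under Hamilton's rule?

r to a double first cousin = 0.25 (double first cousins share both grandparent pairs — four paths of length 4: r = 4·(1/2)^4 = 1/4).
Hamilton's rule: n·r·B > C, so the trait is favored while C < n·r·B = 4·0.25·0.244 = 0.244.

0.244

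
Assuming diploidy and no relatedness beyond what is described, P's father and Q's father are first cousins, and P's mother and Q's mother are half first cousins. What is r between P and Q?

Wright's path rule: contributions from independent ancestry routes add.
P and Q are related in two ways: second cousins through their fathers (r = 1/32) and half second cousins through their mothers (r = 1/64).
r = 1/32 + 1/64 = 0.046875.

0.046875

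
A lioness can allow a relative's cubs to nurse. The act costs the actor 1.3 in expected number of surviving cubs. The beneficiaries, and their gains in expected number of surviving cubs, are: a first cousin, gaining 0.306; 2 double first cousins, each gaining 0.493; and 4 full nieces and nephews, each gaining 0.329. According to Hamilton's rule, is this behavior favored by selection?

Hamilton's rule: the trait is favored when the sum of r·B over every recipient exceeds the actor's cost C.
r to a first cousin = 0.125 (first cousins share one grandparent pair — two paths of length 4: r = 2·(1/2)^4 = 1/8).
r to a double first cousin = 1/4 (double first cousins share both grandparent pairs — four paths of length 4: r = 4·(1/2)^4 = 1/4).
r to a full niece or nephew = 1/4 (full aunt/uncle↔niece/nephew: two paths of length 3 through the shared grandparent pair: r = 2·(1/2)^3 = 1/4).
Summing one r·B term per recipient: 1·0.125·0.306 + 2·0.25·0.493 + 4·0.25·0.329 = 0.61375.
0.61375 < 1.3: the indirect benefit is less than the cost.

No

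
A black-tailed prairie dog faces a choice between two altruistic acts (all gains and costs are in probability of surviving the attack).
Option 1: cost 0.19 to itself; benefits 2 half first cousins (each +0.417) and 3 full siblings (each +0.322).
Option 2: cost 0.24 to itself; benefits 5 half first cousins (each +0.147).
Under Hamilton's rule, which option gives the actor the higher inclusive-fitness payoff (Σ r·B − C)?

Option 1: r to a half first cousin = 0.0625.
Option 1: r to a full sibling = 0.5.
Option 1: Σ r·B − C = (2·0.0625·0.417 + 3·0.5·0.322) − 0.19 = 0.345125.
Option 2: r to a half first cousin = 0.0625.
Option 2: Σ r·B − C = (5·0.0625·0.147) − 0.24 = -0.1940625.
Option 1 has the higher net inclusive-fitness payoff.

Option 1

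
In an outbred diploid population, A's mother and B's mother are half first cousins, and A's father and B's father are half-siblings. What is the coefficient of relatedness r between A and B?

With two independent routes of shared ancestry, r is the sum of the two contributions.
A and B are related in two ways: half second cousins through their mothers (r = 1/64) and half first cousins through their fathers (r = 1/16).
r = 1/64 + 1/16 = 0.078125.

0.078125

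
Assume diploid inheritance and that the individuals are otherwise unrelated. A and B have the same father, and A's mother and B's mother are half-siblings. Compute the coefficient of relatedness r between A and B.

With two independent routes of shared ancestry, r is the sum of the two contributions.
A and B are related in two ways: half-sibs through their shared father (r = 1/4) and half first cousins through their mothers (r = 1/16).
r = 1/4 + 1/16 = 5/16 = 0.3125.

0.3125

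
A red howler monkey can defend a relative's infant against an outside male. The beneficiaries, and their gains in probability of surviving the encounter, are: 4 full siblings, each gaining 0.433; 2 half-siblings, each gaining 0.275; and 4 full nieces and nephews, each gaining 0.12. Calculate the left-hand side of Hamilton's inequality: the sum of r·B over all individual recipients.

r to a full sibling = 1/2 (full sibs share both parents — two paths of length 2: r = 2·(1/2)^2 = 1/2).
r to a half-sibling = 1/4 (half-sibs share one parent — one path of length 2: r = (1/2)^2 = 1/4).
r to a full niece or nephew = 0.25 (full aunt/uncle↔niece/nephew: two paths of length 3 through the shared grandparent pair: r = 2·(1/2)^3 = 1/4).
Summing one r·B term per recipient: 4·0.5·0.433 + 2·0.25·0.275 + 4·0.25·0.12 = 1.1235.

1.1235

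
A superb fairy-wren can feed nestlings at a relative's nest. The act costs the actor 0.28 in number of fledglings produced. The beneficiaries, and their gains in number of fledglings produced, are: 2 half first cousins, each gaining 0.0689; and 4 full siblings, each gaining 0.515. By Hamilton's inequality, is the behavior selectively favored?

Yes

Hamilton's rule: the trait is favored when the sum of r·B over every recipient exceeds the actor's cost C.
r to a half first cousin = 1/16 (half first cousins share one grandparent — one path of length 4: r = (1/2)^4 = 1/16).
r to a full sibling = 0.5 (full sibs share both parents — two paths of length 2: r = 2·(1/2)^2 = 1/2).
Summing one r·B term per recipient: 2·0.0625·0.0689 + 4·0.5·0.515 = 1.0386125.
1.0386125 > 0.28: the indirect benefit exceeds the cost.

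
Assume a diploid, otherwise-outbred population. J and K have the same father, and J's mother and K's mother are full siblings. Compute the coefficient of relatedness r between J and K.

0.375

Relatedness sums over independent paths through distinct common ancestors.
J and K are related in two ways: half-sibs through their shared father (r = 1/4) and first cousins through their mothers (r = 1/8).
r = 1/4 + 1/8 = 3/8 = 0.375.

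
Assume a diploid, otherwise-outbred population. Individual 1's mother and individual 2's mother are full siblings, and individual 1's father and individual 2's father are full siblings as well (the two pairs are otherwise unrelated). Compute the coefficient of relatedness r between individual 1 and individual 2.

Independent pedigree routes through distinct common ancestors add.
Individual 1 and individual 2 are related in two ways: first cousins through their mothers (r = 1/8) and first cousins through their fathers (r = 1/8) — i.e. double first cousins.
r = 1/8 + 1/8 = 1/4 = 0.25.

0.25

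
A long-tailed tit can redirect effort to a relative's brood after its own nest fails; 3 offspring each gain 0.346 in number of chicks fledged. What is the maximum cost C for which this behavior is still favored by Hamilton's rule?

r to an offspring = 1/2 (one parent–offspring link: r = (1/2)^1 = 1/2).
Hamilton's rule: n·r·B > C, so the trait is favored while C < n·r·B = 3·0.5·0.346 = 0.519.

0.519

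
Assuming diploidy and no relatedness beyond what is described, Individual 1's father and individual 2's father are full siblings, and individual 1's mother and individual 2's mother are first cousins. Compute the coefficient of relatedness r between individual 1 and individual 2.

0.15625

With two independent routes of shared ancestry, r is the sum of the two contributions.
Individual 1 and individual 2 are related in two ways: first cousins through their fathers (r = 1/8) and second cousins through their mothers (r = 1/32).
r = 1/8 + 1/32 = 5/32 = 0.15625.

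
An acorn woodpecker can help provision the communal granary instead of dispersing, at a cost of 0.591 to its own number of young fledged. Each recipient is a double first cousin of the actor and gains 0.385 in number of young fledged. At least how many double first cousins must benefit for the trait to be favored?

r to a double first cousin = 1/4 (double first cousins share both grandparent pairs — four paths of length 4: r = 4·(1/2)^4 = 1/4).
Hamilton's rule: n·r·B > C  ⇒  n > C/(r·B) = 0.591/(0.25·0.385) = 6.14.
The smallest integer exceeding 6.14 is 7.

7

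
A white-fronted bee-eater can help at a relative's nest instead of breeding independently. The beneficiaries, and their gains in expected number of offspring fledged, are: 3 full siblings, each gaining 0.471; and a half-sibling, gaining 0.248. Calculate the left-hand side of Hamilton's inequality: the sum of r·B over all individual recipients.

0.7685

r to a full sibling = 0.5 (full sibs share both parents — two paths of length 2: r = 2·(1/2)^2 = 1/2).
r to a half-sibling = 1/4 (half-sibs share one parent — one path of length 2: r = (1/2)^2 = 1/4).
Summing one r·B term per recipient: 3·0.5·0.471 + 1·0.25·0.248 = 0.7685.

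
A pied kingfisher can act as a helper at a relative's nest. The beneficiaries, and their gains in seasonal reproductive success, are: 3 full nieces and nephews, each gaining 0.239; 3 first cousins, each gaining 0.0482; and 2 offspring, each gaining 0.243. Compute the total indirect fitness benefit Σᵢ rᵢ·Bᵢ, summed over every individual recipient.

r to a full niece or nephew = 0.25 (full aunt/uncle↔niece/nephew: two paths of length 3 through the shared grandparent pair: r = 2·(1/2)^3 = 1/4).
r to a first cousin = 1/8 (first cousins share one grandparent pair — two paths of length 4: r = 2·(1/2)^4 = 1/8).
r to an offspring = 0.5 (one parent–offspring link: r = (1/2)^1 = 1/2).
Summing one r·B term per recipient: 3·0.25·0.239 + 3·0.125·0.0482 + 2·0.5·0.243 = 0.440325.

0.440325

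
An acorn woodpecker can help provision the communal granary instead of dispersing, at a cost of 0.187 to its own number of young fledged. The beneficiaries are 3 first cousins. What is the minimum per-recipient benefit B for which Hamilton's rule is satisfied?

r to a first cousin = 0.125 (first cousins share one grandparent pair — two paths of length 4: r = 2·(1/2)^4 = 1/8).
Hamilton's rule with n recipients of equal r: n·r·B > C, so B > C/(n·r) = 0.187/(3·0.125) = 0.4987.

0.4987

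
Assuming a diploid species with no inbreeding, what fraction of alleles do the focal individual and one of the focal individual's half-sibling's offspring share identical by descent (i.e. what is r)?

0.125

Each parent–offspring link contributes a factor of 1/2, and independent paths through distinct common ancestors add.
Half-aunt/uncle↔niece/nephew: one path of length 3: r = (1/2)^3 = 1/8.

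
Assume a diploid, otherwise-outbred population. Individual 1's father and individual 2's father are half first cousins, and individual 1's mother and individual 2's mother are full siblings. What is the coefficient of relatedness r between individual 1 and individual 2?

Independent pedigree routes through distinct common ancestors add.
Individual 1 and individual 2 are related in two ways: half second cousins through their fathers (r = 1/64) and first cousins through their mothers (r = 1/8).
r = 1/64 + 1/8 = 0.140625.

0.140625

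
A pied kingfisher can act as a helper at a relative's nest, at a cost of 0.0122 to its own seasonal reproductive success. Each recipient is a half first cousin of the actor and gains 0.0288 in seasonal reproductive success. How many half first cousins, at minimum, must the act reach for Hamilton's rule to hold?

r to a half first cousin = 1/16 (half first cousins share one grandparent — one path of length 4: r = (1/2)^4 = 1/16).
Hamilton's rule: n·r·B > C  ⇒  n > C/(r·B) = 0.0122/(0.0625·0.0288) = 6.778.
The smallest integer exceeding 6.778 is 7.

7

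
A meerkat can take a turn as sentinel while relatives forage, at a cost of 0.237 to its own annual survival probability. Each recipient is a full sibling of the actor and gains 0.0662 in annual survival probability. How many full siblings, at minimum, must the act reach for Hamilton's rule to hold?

8

r to a full sibling = 1/2 (full sibs share both parents — two paths of length 2: r = 2·(1/2)^2 = 1/2).
Hamilton's rule: n·r·B > C  ⇒  n > C/(r·B) = 0.237/(0.5·0.0662) = 7.16.
The smallest integer exceeding 7.16 is 8.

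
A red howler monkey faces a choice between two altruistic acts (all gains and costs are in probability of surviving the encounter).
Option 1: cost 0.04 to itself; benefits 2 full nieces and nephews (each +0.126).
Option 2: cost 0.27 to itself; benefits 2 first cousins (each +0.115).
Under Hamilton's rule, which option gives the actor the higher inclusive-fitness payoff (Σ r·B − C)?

Option 1: r to a full niece or nephew = 0.25.
Option 1: Σ r·B − C = (2·0.25·0.126) − 0.04 = 0.023.
Option 2: r to a first cousin = 0.125.
Option 2: Σ r·B − C = (2·0.125·0.115) − 0.27 = -0.24125.
Option 1 has the higher net inclusive-fitness payoff.

Option 1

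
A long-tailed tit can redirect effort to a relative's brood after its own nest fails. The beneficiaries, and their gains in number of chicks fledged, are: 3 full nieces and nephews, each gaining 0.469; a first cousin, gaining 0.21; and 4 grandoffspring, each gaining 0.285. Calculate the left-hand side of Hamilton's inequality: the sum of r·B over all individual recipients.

0.663

r to a full niece or nephew = 0.25 (full aunt/uncle↔niece/nephew: two paths of length 3 through the shared grandparent pair: r = 2·(1/2)^3 = 1/4).
r to a first cousin = 1/8 (first cousins share one grandparent pair — two paths of length 4: r = 2·(1/2)^4 = 1/8).
r to a grandoffspring = 1/4 (two parent–offspring links: r = (1/2)^2 = 1/4).
Summing one r·B term per recipient: 3·0.25·0.469 + 1·0.125·0.21 + 4·0.25·0.285 = 0.663.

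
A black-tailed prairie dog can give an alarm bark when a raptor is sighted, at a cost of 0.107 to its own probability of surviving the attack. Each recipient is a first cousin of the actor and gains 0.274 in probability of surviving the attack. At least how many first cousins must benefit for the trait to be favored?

4

r to a first cousin = 0.125 (first cousins share one grandparent pair — two paths of length 4: r = 2·(1/2)^4 = 1/8).
Hamilton's rule: n·r·B > C  ⇒  n > C/(r·B) = 0.107/(0.125·0.274) = 3.124.
The smallest integer exceeding 3.124 is 4.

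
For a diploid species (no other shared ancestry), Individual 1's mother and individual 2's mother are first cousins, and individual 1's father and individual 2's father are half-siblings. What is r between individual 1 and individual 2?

0.09375

Relatedness sums over independent paths through distinct common ancestors.
Individual 1 and individual 2 are related in two ways: second cousins through their mothers (r = 1/32) and half first cousins through their fathers (r = 1/16).
r = 1/32 + 1/16 = 0.09375.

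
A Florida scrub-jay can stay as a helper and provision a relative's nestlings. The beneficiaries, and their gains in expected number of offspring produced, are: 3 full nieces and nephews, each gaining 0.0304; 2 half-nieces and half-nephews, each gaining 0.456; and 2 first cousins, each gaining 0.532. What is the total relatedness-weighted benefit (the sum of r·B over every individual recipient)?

r to a full niece or nephew = 0.25 (full aunt/uncle↔niece/nephew: two paths of length 3 through the shared grandparent pair: r = 2·(1/2)^3 = 1/4).
r to a half-niece or half-nephew = 0.125 (half-aunt/uncle↔niece/nephew: one path of length 3: r = (1/2)^3 = 1/8).
r to a first cousin = 0.125 (first cousins share one grandparent pair — two paths of length 4: r = 2·(1/2)^4 = 1/8).
Summing one r·B term per recipient: 3·0.25·0.0304 + 2·0.125·0.456 + 2·0.125·0.532 = 0.2698.

0.2698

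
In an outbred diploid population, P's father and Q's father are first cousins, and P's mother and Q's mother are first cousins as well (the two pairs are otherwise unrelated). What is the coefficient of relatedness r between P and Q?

0.0625

Independent pedigree routes through distinct common ancestors add.
P and Q are related in two ways: second cousins through their fathers (r = 1/32) and second cousins through their mothers (r = 1/32).
r = 1/32 + 1/32 = 1/16 = 0.0625.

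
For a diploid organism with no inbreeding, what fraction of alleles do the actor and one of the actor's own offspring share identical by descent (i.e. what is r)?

Each parent–offspring link contributes a factor of 1/2, and independent paths through distinct common ancestors add.
One parent–offspring link: r = (1/2)^1 = 1/2.

0.5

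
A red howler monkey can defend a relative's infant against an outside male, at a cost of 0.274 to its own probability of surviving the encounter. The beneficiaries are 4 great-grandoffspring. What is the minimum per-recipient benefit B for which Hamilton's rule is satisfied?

0.548

r to a great-grandoffspring = 0.125 (three parent–offspring links: r = (1/2)^3 = 1/8).
Hamilton's rule with n recipients of equal r: n·r·B > C, so B > C/(n·r) = 0.274/(4·0.125) = 0.548.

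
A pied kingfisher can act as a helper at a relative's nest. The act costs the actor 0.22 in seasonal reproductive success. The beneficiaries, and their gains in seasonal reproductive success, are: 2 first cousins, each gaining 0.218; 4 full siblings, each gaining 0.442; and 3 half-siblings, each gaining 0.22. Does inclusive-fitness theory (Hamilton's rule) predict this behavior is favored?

Hamilton's rule: the trait is favored when the sum of r·B over every recipient exceeds the actor's cost C.
r to a first cousin = 0.125 (first cousins share one grandparent pair — two paths of length 4: r = 2·(1/2)^4 = 1/8).
r to a full sibling = 1/2 (full sibs share both parents — two paths of length 2: r = 2·(1/2)^2 = 1/2).
r to a half-sibling = 0.25 (half-sibs share one parent — one path of length 2: r = (1/2)^2 = 1/4).
Summing one r·B term per recipient: 2·0.125·0.218 + 4·0.5·0.442 + 3·0.25·0.22 = 1.1035.
1.1035 > 0.22: the indirect benefit exceeds the cost.

Yes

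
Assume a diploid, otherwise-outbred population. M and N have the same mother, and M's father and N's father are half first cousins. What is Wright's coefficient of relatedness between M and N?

Wright's path rule: contributions from independent ancestry routes add.
M and N are related in two ways: half-sibs through their shared mother (r = 1/4) and half second cousins through their fathers (r = 1/64).
r = 1/4 + 1/64 = 0.265625.

0.265625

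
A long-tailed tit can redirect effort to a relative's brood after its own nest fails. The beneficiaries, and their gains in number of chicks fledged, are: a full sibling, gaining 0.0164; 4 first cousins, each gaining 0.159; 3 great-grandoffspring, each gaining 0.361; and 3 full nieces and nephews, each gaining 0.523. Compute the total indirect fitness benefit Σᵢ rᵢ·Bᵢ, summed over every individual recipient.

0.615325

r to a full sibling = 0.5 (full sibs share both parents — two paths of length 2: r = 2·(1/2)^2 = 1/2).
r to a first cousin = 1/8 (first cousins share one grandparent pair — two paths of length 4: r = 2·(1/2)^4 = 1/8).
r to a great-grandoffspring = 0.125 (three parent–offspring links: r = (1/2)^3 = 1/8).
r to a full niece or nephew = 0.25 (full aunt/uncle↔niece/nephew: two paths of length 3 through the shared grandparent pair: r = 2·(1/2)^3 = 1/4).
Summing one r·B term per recipient: 1·0.5·0.0164 + 4·0.125·0.159 + 3·0.125·0.361 + 3·0.25·0.523 = 0.615325.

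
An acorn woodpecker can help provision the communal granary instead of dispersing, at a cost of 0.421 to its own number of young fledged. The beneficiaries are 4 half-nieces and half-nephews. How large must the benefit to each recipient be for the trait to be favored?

0.842

r to a half-niece or half-nephew = 0.125 (half-aunt/uncle↔niece/nephew: one path of length 3: r = (1/2)^3 = 1/8).
Hamilton's rule with n recipients of equal r: n·r·B > C, so B > C/(n·r) = 0.421/(4·0.125) = 0.842.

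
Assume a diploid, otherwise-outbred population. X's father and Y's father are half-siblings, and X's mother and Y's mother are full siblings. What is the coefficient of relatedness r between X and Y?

With two independent routes of shared ancestry, r is the sum of the two contributions.
X and Y are related in two ways: half first cousins through their fathers (r = 1/16) and first cousins through their mothers (r = 1/8).
r = 1/16 + 1/8 = 0.1875.

0.1875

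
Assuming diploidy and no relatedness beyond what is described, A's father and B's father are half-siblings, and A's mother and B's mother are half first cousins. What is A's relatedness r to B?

0.078125

Relatedness sums over independent paths through distinct common ancestors.
A and B are related in two ways: half first cousins through their fathers (r = 1/16) and half second cousins through their mothers (r = 1/64).
r = 1/16 + 1/64 = 5/64 = 0.078125.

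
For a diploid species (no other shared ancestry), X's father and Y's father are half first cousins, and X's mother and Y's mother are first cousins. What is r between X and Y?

Wright's path rule: contributions from independent ancestry routes add.
X and Y are related in two ways: half second cousins through their fathers (r = 1/64) and second cousins through their mothers (r = 1/32).
r = 1/64 + 1/32 = 0.046875.

0.046875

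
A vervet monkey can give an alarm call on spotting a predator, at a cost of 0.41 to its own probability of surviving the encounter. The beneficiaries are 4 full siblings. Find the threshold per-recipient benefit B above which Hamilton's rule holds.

0.205

r to a full sibling = 0.5 (full sibs share both parents — two paths of length 2: r = 2·(1/2)^2 = 1/2).
Hamilton's rule with n recipients of equal r: n·r·B > C, so B > C/(n·r) = 0.41/(4·0.5) = 0.205.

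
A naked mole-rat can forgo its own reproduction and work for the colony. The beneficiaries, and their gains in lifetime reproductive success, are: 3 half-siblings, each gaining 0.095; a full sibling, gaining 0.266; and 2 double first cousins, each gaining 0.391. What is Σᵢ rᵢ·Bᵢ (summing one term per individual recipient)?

r to a half-sibling = 0.25 (half-sibs share one parent — one path of length 2: r = (1/2)^2 = 1/4).
r to a full sibling = 1/2 (full sibs share both parents — two paths of length 2: r = 2·(1/2)^2 = 1/2).
r to a double first cousin = 0.25 (double first cousins share both grandparent pairs — four paths of length 4: r = 4·(1/2)^4 = 1/4).
Summing one r·B term per recipient: 3·0.25·0.095 + 1·0.5·0.266 + 2·0.25·0.391 = 0.39975.

0.39975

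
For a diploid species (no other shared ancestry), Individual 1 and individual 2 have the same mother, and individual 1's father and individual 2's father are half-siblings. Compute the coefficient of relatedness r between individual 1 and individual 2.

Wright's path rule: contributions from independent ancestry routes add.
Individual 1 and individual 2 are related in two ways: half-sibs through their shared mother (r = 1/4) and half first cousins through their fathers (r = 1/16).
r = 1/4 + 1/16 = 5/16 = 0.3125.

0.3125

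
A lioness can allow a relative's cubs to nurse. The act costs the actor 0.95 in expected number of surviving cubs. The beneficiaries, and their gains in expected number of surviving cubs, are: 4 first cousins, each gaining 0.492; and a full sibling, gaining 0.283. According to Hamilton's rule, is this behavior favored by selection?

No

Hamilton's rule: the trait is favored when the sum of r·B over every recipient exceeds the actor's cost C.
r to a first cousin = 0.125 (first cousins share one grandparent pair — two paths of length 4: r = 2·(1/2)^4 = 1/8).
r to a full sibling = 0.5 (full sibs share both parents — two paths of length 2: r = 2·(1/2)^2 = 1/2).
Summing one r·B term per recipient: 4·0.125·0.492 + 1·0.5·0.283 = 0.3875.
0.3875 < 0.95: the indirect benefit is less than the cost.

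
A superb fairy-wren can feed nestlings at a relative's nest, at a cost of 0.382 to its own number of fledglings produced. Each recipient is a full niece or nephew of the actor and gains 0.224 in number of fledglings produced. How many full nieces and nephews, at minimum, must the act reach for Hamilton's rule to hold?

7

r to a full niece or nephew = 0.25 (full aunt/uncle↔niece/nephew: two paths of length 3 through the shared grandparent pair: r = 2·(1/2)^3 = 1/4).
Hamilton's rule: n·r·B > C  ⇒  n > C/(r·B) = 0.382/(0.25·0.224) = 6.821.
The smallest integer exceeding 6.821 is 7.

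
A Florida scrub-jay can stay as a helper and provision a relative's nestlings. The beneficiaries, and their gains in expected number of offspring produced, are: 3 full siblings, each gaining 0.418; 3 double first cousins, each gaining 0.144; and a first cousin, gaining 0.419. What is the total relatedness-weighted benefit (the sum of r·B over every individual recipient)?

r to a full sibling = 0.5 (full sibs share both parents — two paths of length 2: r = 2·(1/2)^2 = 1/2).
r to a double first cousin = 1/4 (double first cousins share both grandparent pairs — four paths of length 4: r = 4·(1/2)^4 = 1/4).
r to a first cousin = 1/8 (first cousins share one grandparent pair — two paths of length 4: r = 2·(1/2)^4 = 1/8).
Summing one r·B term per recipient: 3·0.5·0.418 + 3·0.25·0.144 + 1·0.125·0.419 = 0.787375.

0.787375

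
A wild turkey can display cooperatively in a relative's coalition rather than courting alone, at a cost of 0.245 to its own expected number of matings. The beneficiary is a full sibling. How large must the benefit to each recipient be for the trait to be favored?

r to a full sibling = 1/2 (full sibs share both parents — two paths of length 2: r = 2·(1/2)^2 = 1/2).
Hamilton's rule with n recipients of equal r: n·r·B > C, so B > C/(n·r) = 0.245/(1·0.5) = 0.49.

0.49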